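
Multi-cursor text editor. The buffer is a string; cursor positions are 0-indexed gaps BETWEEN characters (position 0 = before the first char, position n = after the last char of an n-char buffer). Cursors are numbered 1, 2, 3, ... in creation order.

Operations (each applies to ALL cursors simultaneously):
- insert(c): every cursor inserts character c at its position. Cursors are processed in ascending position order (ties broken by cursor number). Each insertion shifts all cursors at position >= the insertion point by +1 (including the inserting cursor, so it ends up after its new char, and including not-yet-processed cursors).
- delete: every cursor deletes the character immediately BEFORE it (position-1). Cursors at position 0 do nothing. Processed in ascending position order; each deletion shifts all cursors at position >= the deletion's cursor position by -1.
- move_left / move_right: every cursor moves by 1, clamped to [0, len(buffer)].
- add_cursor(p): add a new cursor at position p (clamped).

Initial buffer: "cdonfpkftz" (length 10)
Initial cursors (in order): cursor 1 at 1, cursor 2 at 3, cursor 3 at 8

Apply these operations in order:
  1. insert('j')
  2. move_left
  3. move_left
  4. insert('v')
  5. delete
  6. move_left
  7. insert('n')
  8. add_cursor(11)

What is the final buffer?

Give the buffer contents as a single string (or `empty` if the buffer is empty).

After op 1 (insert('j')): buffer="cjdojnfpkfjtz" (len 13), cursors c1@2 c2@5 c3@11, authorship .1..2.....3..
After op 2 (move_left): buffer="cjdojnfpkfjtz" (len 13), cursors c1@1 c2@4 c3@10, authorship .1..2.....3..
After op 3 (move_left): buffer="cjdojnfpkfjtz" (len 13), cursors c1@0 c2@3 c3@9, authorship .1..2.....3..
After op 4 (insert('v')): buffer="vcjdvojnfpkvfjtz" (len 16), cursors c1@1 c2@5 c3@12, authorship 1.1.2.2....3.3..
After op 5 (delete): buffer="cjdojnfpkfjtz" (len 13), cursors c1@0 c2@3 c3@9, authorship .1..2.....3..
After op 6 (move_left): buffer="cjdojnfpkfjtz" (len 13), cursors c1@0 c2@2 c3@8, authorship .1..2.....3..
After op 7 (insert('n')): buffer="ncjndojnfpnkfjtz" (len 16), cursors c1@1 c2@4 c3@11, authorship 1.12..2...3..3..
After op 8 (add_cursor(11)): buffer="ncjndojnfpnkfjtz" (len 16), cursors c1@1 c2@4 c3@11 c4@11, authorship 1.12..2...3..3..

Answer: ncjndojnfpnkfjtz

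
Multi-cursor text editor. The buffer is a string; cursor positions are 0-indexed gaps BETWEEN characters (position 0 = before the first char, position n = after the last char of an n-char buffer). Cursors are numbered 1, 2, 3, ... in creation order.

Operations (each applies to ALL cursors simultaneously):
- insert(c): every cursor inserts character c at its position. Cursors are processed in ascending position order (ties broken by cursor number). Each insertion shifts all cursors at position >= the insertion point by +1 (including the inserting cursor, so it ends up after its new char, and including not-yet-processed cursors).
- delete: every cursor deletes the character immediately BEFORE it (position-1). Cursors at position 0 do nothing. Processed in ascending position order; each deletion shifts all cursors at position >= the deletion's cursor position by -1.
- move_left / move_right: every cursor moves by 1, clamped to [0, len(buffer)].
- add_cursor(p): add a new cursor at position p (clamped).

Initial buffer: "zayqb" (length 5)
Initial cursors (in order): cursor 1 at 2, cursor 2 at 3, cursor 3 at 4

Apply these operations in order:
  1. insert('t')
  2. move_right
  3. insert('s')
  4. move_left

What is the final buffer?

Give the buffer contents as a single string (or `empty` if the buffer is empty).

After op 1 (insert('t')): buffer="zatytqtb" (len 8), cursors c1@3 c2@5 c3@7, authorship ..1.2.3.
After op 2 (move_right): buffer="zatytqtb" (len 8), cursors c1@4 c2@6 c3@8, authorship ..1.2.3.
After op 3 (insert('s')): buffer="zatystqstbs" (len 11), cursors c1@5 c2@8 c3@11, authorship ..1.12.23.3
After op 4 (move_left): buffer="zatystqstbs" (len 11), cursors c1@4 c2@7 c3@10, authorship ..1.12.23.3

Answer: zatystqstbs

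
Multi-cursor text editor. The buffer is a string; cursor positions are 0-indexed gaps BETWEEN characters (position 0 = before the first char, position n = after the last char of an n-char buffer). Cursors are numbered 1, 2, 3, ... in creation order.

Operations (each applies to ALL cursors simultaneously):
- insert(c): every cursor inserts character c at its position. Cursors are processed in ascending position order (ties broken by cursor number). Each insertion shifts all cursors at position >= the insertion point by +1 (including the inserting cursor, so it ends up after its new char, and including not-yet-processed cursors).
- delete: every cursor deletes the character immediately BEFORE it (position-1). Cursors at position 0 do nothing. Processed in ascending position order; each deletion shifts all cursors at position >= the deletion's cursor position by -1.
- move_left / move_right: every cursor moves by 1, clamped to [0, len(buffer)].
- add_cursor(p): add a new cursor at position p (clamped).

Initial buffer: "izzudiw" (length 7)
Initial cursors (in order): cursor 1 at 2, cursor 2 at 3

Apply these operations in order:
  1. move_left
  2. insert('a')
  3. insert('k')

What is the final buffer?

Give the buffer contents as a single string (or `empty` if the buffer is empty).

Answer: iakzakzudiw

Derivation:
After op 1 (move_left): buffer="izzudiw" (len 7), cursors c1@1 c2@2, authorship .......
After op 2 (insert('a')): buffer="iazazudiw" (len 9), cursors c1@2 c2@4, authorship .1.2.....
After op 3 (insert('k')): buffer="iakzakzudiw" (len 11), cursors c1@3 c2@6, authorship .11.22.....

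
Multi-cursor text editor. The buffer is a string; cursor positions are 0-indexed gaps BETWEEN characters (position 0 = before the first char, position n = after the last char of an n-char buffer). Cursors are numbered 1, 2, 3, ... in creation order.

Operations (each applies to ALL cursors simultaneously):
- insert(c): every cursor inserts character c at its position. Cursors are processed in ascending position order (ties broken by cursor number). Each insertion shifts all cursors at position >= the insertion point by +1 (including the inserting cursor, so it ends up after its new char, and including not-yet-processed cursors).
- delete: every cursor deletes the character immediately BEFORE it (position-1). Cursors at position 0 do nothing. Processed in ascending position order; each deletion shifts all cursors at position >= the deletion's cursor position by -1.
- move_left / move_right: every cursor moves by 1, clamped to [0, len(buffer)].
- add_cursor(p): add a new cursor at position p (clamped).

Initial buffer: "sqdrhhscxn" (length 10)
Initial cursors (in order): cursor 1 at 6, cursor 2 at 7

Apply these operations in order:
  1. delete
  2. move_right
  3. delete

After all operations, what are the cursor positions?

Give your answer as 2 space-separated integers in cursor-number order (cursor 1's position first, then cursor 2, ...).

After op 1 (delete): buffer="sqdrhcxn" (len 8), cursors c1@5 c2@5, authorship ........
After op 2 (move_right): buffer="sqdrhcxn" (len 8), cursors c1@6 c2@6, authorship ........
After op 3 (delete): buffer="sqdrxn" (len 6), cursors c1@4 c2@4, authorship ......

Answer: 4 4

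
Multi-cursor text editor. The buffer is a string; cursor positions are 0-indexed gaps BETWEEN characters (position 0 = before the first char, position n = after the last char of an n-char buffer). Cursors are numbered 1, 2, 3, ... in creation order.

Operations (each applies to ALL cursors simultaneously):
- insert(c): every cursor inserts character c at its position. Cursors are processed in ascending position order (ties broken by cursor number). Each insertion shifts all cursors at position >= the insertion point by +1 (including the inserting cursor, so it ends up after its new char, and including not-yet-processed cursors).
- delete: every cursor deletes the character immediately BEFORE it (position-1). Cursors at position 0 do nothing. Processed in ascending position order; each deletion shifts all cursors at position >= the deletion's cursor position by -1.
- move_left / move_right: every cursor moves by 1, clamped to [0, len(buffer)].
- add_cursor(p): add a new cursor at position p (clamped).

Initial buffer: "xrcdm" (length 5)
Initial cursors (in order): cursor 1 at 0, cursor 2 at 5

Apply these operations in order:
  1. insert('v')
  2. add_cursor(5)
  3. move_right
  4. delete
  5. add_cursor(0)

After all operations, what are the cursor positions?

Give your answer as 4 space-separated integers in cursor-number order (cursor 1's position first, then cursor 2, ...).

After op 1 (insert('v')): buffer="vxrcdmv" (len 7), cursors c1@1 c2@7, authorship 1.....2
After op 2 (add_cursor(5)): buffer="vxrcdmv" (len 7), cursors c1@1 c3@5 c2@7, authorship 1.....2
After op 3 (move_right): buffer="vxrcdmv" (len 7), cursors c1@2 c3@6 c2@7, authorship 1.....2
After op 4 (delete): buffer="vrcd" (len 4), cursors c1@1 c2@4 c3@4, authorship 1...
After op 5 (add_cursor(0)): buffer="vrcd" (len 4), cursors c4@0 c1@1 c2@4 c3@4, authorship 1...

Answer: 1 4 4 0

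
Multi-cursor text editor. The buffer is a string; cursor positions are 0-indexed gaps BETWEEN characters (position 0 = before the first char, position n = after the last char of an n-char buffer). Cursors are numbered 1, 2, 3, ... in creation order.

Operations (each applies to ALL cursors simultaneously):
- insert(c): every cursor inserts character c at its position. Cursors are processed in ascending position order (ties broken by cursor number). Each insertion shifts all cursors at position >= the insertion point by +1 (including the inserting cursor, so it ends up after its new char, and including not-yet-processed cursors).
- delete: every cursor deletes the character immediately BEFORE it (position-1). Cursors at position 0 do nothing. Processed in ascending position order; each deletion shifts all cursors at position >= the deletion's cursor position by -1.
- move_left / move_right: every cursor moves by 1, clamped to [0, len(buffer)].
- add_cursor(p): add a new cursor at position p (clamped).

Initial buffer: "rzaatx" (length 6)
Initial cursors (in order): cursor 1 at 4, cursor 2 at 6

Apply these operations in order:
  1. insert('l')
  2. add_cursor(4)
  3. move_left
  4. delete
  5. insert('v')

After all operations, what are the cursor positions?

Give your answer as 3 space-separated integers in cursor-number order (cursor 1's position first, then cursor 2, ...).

Answer: 4 7 4

Derivation:
After op 1 (insert('l')): buffer="rzaaltxl" (len 8), cursors c1@5 c2@8, authorship ....1..2
After op 2 (add_cursor(4)): buffer="rzaaltxl" (len 8), cursors c3@4 c1@5 c2@8, authorship ....1..2
After op 3 (move_left): buffer="rzaaltxl" (len 8), cursors c3@3 c1@4 c2@7, authorship ....1..2
After op 4 (delete): buffer="rzltl" (len 5), cursors c1@2 c3@2 c2@4, authorship ..1.2
After op 5 (insert('v')): buffer="rzvvltvl" (len 8), cursors c1@4 c3@4 c2@7, authorship ..131.22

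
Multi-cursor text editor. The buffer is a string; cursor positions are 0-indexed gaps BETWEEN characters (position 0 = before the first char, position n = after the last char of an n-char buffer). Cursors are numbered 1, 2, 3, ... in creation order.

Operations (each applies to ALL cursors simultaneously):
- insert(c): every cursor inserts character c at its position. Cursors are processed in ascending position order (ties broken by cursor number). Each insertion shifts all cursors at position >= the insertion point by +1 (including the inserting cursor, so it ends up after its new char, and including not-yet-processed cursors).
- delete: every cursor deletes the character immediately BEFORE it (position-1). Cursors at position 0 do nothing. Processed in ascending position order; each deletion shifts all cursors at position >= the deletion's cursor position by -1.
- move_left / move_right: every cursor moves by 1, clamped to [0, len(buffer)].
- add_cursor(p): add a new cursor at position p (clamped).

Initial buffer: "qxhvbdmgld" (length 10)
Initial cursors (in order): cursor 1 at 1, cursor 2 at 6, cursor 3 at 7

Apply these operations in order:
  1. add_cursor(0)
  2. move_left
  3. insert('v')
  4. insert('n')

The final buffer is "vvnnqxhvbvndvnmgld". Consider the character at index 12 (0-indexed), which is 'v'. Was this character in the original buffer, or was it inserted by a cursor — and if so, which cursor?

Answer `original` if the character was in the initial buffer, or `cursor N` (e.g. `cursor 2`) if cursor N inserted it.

After op 1 (add_cursor(0)): buffer="qxhvbdmgld" (len 10), cursors c4@0 c1@1 c2@6 c3@7, authorship ..........
After op 2 (move_left): buffer="qxhvbdmgld" (len 10), cursors c1@0 c4@0 c2@5 c3@6, authorship ..........
After op 3 (insert('v')): buffer="vvqxhvbvdvmgld" (len 14), cursors c1@2 c4@2 c2@8 c3@10, authorship 14.....2.3....
After op 4 (insert('n')): buffer="vvnnqxhvbvndvnmgld" (len 18), cursors c1@4 c4@4 c2@11 c3@14, authorship 1414.....22.33....
Authorship (.=original, N=cursor N): 1 4 1 4 . . . . . 2 2 . 3 3 . . . .
Index 12: author = 3

Answer: cursor 3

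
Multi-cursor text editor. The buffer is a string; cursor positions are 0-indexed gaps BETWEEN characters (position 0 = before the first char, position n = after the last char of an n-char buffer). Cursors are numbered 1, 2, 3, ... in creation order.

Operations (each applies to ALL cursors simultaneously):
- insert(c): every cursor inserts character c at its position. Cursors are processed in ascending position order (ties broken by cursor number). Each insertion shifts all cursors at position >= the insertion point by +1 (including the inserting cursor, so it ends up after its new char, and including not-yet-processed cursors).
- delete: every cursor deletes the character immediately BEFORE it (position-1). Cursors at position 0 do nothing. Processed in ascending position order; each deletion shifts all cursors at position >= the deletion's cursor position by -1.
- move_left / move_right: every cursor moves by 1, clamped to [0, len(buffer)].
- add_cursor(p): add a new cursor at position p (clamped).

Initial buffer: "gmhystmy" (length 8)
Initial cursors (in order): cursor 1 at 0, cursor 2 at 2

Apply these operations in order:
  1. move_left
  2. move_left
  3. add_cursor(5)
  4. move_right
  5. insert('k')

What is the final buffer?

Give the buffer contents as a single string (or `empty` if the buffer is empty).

Answer: gkkmhystkmy

Derivation:
After op 1 (move_left): buffer="gmhystmy" (len 8), cursors c1@0 c2@1, authorship ........
After op 2 (move_left): buffer="gmhystmy" (len 8), cursors c1@0 c2@0, authorship ........
After op 3 (add_cursor(5)): buffer="gmhystmy" (len 8), cursors c1@0 c2@0 c3@5, authorship ........
After op 4 (move_right): buffer="gmhystmy" (len 8), cursors c1@1 c2@1 c3@6, authorship ........
After op 5 (insert('k')): buffer="gkkmhystkmy" (len 11), cursors c1@3 c2@3 c3@9, authorship .12.....3..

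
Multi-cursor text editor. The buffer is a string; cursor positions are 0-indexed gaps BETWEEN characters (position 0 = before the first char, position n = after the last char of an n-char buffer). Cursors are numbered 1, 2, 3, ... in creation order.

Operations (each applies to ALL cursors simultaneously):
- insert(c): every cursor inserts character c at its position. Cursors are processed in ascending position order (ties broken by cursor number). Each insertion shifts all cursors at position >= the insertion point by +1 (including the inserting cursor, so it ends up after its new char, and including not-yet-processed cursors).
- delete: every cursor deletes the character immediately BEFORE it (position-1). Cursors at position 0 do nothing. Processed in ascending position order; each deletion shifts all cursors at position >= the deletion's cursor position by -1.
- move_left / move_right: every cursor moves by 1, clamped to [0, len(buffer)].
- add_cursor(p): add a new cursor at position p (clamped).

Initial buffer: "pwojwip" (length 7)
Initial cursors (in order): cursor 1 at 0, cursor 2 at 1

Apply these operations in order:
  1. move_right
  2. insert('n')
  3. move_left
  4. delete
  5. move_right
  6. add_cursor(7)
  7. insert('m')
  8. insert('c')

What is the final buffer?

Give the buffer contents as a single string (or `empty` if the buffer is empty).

Answer: nmcnmcojwipmc

Derivation:
After op 1 (move_right): buffer="pwojwip" (len 7), cursors c1@1 c2@2, authorship .......
After op 2 (insert('n')): buffer="pnwnojwip" (len 9), cursors c1@2 c2@4, authorship .1.2.....
After op 3 (move_left): buffer="pnwnojwip" (len 9), cursors c1@1 c2@3, authorship .1.2.....
After op 4 (delete): buffer="nnojwip" (len 7), cursors c1@0 c2@1, authorship 12.....
After op 5 (move_right): buffer="nnojwip" (len 7), cursors c1@1 c2@2, authorship 12.....
After op 6 (add_cursor(7)): buffer="nnojwip" (len 7), cursors c1@1 c2@2 c3@7, authorship 12.....
After op 7 (insert('m')): buffer="nmnmojwipm" (len 10), cursors c1@2 c2@4 c3@10, authorship 1122.....3
After op 8 (insert('c')): buffer="nmcnmcojwipmc" (len 13), cursors c1@3 c2@6 c3@13, authorship 111222.....33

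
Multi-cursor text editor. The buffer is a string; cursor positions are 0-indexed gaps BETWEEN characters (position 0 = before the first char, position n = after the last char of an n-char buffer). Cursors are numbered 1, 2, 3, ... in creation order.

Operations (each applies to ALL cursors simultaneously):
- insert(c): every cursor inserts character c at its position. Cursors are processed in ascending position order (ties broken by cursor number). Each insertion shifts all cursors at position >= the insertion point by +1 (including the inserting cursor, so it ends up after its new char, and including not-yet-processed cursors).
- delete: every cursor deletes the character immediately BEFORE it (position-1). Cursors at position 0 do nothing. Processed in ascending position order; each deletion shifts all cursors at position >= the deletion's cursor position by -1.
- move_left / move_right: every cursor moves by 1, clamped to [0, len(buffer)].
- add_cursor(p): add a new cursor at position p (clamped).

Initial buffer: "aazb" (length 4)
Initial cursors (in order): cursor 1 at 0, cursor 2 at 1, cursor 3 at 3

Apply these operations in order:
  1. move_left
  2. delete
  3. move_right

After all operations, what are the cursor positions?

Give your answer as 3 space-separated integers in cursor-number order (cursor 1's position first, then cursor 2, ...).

Answer: 1 1 2

Derivation:
After op 1 (move_left): buffer="aazb" (len 4), cursors c1@0 c2@0 c3@2, authorship ....
After op 2 (delete): buffer="azb" (len 3), cursors c1@0 c2@0 c3@1, authorship ...
After op 3 (move_right): buffer="azb" (len 3), cursors c1@1 c2@1 c3@2, authorship ...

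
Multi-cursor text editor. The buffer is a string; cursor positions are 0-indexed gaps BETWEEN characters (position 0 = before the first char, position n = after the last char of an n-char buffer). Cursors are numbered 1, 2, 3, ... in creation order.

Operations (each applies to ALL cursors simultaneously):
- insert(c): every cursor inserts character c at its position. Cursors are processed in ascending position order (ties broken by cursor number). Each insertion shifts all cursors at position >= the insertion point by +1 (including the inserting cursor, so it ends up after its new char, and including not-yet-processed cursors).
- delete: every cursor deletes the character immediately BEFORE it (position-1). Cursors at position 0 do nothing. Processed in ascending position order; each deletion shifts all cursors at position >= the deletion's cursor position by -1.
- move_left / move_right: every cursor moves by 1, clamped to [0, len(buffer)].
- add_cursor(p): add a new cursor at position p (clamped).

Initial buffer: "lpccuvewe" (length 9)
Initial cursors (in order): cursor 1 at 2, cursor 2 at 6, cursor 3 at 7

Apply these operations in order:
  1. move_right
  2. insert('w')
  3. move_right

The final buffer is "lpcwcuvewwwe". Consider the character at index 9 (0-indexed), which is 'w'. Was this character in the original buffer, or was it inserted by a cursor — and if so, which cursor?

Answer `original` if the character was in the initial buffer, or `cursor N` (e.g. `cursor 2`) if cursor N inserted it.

After op 1 (move_right): buffer="lpccuvewe" (len 9), cursors c1@3 c2@7 c3@8, authorship .........
After op 2 (insert('w')): buffer="lpcwcuvewwwe" (len 12), cursors c1@4 c2@9 c3@11, authorship ...1....2.3.
After op 3 (move_right): buffer="lpcwcuvewwwe" (len 12), cursors c1@5 c2@10 c3@12, authorship ...1....2.3.
Authorship (.=original, N=cursor N): . . . 1 . . . . 2 . 3 .
Index 9: author = original

Answer: original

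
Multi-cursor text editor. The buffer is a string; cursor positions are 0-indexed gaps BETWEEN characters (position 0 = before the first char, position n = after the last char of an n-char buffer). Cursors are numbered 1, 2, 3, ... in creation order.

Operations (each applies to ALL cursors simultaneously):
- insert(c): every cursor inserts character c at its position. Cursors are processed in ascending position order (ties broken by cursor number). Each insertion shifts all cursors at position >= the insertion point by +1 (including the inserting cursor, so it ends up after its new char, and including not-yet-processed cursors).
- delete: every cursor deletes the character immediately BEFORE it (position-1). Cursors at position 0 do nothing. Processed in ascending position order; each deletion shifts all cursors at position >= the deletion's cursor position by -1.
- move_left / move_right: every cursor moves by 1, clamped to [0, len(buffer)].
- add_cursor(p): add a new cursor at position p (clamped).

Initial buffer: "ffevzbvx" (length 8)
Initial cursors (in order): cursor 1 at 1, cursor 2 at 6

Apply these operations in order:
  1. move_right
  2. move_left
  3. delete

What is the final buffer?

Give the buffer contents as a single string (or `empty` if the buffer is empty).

Answer: fevzvx

Derivation:
After op 1 (move_right): buffer="ffevzbvx" (len 8), cursors c1@2 c2@7, authorship ........
After op 2 (move_left): buffer="ffevzbvx" (len 8), cursors c1@1 c2@6, authorship ........
After op 3 (delete): buffer="fevzvx" (len 6), cursors c1@0 c2@4, authorship ......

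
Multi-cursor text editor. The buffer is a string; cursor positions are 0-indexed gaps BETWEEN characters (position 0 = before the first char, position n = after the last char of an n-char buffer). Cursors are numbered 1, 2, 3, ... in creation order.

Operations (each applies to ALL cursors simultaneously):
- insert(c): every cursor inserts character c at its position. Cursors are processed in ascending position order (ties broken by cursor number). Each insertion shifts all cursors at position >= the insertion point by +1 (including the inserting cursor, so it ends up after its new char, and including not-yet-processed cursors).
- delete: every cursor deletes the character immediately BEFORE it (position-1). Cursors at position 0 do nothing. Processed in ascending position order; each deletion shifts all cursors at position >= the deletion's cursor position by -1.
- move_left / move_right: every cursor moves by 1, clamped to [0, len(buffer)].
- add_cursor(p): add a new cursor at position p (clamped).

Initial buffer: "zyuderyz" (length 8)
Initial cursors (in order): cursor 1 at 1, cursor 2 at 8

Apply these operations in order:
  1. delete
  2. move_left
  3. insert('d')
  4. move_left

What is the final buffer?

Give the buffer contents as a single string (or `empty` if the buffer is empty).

Answer: dyuderdy

Derivation:
After op 1 (delete): buffer="yudery" (len 6), cursors c1@0 c2@6, authorship ......
After op 2 (move_left): buffer="yudery" (len 6), cursors c1@0 c2@5, authorship ......
After op 3 (insert('d')): buffer="dyuderdy" (len 8), cursors c1@1 c2@7, authorship 1.....2.
After op 4 (move_left): buffer="dyuderdy" (len 8), cursors c1@0 c2@6, authorship 1.....2.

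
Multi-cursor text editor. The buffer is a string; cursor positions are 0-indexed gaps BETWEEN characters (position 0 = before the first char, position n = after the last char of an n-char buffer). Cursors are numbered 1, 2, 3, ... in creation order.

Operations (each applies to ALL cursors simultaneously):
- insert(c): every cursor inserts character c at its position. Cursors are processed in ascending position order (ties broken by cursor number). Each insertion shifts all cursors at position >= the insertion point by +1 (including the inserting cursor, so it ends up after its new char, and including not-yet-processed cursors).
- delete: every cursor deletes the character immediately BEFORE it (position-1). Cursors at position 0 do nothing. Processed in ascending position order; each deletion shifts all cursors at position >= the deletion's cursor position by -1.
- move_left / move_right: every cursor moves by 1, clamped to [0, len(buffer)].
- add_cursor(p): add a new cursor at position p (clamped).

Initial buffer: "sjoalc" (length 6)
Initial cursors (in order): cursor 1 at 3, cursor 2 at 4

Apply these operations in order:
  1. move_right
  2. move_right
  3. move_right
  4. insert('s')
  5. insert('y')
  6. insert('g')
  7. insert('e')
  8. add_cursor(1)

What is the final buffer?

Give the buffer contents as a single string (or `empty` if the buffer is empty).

Answer: sjoalcssyyggee

Derivation:
After op 1 (move_right): buffer="sjoalc" (len 6), cursors c1@4 c2@5, authorship ......
After op 2 (move_right): buffer="sjoalc" (len 6), cursors c1@5 c2@6, authorship ......
After op 3 (move_right): buffer="sjoalc" (len 6), cursors c1@6 c2@6, authorship ......
After op 4 (insert('s')): buffer="sjoalcss" (len 8), cursors c1@8 c2@8, authorship ......12
After op 5 (insert('y')): buffer="sjoalcssyy" (len 10), cursors c1@10 c2@10, authorship ......1212
After op 6 (insert('g')): buffer="sjoalcssyygg" (len 12), cursors c1@12 c2@12, authorship ......121212
After op 7 (insert('e')): buffer="sjoalcssyyggee" (len 14), cursors c1@14 c2@14, authorship ......12121212
After op 8 (add_cursor(1)): buffer="sjoalcssyyggee" (len 14), cursors c3@1 c1@14 c2@14, authorship ......12121212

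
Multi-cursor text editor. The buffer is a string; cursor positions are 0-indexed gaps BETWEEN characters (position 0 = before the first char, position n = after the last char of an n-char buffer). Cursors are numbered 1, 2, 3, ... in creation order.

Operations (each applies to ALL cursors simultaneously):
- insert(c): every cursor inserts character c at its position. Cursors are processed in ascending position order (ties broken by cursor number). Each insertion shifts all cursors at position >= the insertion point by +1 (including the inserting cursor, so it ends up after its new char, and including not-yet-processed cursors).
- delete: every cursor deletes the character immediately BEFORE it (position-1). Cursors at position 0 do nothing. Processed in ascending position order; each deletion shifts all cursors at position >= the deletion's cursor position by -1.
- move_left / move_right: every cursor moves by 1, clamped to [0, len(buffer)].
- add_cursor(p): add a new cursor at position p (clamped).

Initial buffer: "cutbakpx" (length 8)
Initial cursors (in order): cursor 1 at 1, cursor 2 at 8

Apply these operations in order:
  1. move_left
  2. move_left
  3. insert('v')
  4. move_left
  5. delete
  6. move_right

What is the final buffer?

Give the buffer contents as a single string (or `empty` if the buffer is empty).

After op 1 (move_left): buffer="cutbakpx" (len 8), cursors c1@0 c2@7, authorship ........
After op 2 (move_left): buffer="cutbakpx" (len 8), cursors c1@0 c2@6, authorship ........
After op 3 (insert('v')): buffer="vcutbakvpx" (len 10), cursors c1@1 c2@8, authorship 1......2..
After op 4 (move_left): buffer="vcutbakvpx" (len 10), cursors c1@0 c2@7, authorship 1......2..
After op 5 (delete): buffer="vcutbavpx" (len 9), cursors c1@0 c2@6, authorship 1.....2..
After op 6 (move_right): buffer="vcutbavpx" (len 9), cursors c1@1 c2@7, authorship 1.....2..

Answer: vcutbavpx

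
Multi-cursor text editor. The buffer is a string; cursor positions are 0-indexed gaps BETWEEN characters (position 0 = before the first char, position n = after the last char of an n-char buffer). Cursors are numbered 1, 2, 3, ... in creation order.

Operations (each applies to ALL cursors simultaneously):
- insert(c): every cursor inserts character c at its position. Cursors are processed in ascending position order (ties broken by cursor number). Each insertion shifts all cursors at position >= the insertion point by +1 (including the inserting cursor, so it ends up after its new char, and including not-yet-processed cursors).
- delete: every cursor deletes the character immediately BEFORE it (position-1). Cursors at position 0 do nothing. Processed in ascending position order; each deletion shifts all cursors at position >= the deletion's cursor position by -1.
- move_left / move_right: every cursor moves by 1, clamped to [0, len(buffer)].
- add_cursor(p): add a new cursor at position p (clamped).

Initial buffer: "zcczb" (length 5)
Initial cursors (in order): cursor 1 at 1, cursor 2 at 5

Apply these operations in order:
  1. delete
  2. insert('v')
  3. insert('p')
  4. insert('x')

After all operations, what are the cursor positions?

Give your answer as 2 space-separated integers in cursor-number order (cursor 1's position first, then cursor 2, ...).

Answer: 3 9

Derivation:
After op 1 (delete): buffer="ccz" (len 3), cursors c1@0 c2@3, authorship ...
After op 2 (insert('v')): buffer="vcczv" (len 5), cursors c1@1 c2@5, authorship 1...2
After op 3 (insert('p')): buffer="vpcczvp" (len 7), cursors c1@2 c2@7, authorship 11...22
After op 4 (insert('x')): buffer="vpxcczvpx" (len 9), cursors c1@3 c2@9, authorship 111...222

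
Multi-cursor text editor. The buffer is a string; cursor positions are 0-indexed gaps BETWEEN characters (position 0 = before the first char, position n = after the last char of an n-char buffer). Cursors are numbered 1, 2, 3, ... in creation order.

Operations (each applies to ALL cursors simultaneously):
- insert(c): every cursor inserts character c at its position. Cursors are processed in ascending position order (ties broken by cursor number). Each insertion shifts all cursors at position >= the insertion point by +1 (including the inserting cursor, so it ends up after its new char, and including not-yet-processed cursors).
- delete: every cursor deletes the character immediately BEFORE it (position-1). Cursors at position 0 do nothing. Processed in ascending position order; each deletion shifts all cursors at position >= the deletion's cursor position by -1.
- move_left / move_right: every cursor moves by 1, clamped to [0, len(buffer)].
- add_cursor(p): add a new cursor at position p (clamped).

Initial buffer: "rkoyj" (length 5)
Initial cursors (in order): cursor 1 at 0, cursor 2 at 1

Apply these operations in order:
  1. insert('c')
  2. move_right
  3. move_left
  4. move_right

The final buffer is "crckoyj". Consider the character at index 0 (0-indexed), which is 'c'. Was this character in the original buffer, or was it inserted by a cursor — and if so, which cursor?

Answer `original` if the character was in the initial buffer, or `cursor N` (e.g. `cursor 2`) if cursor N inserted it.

After op 1 (insert('c')): buffer="crckoyj" (len 7), cursors c1@1 c2@3, authorship 1.2....
After op 2 (move_right): buffer="crckoyj" (len 7), cursors c1@2 c2@4, authorship 1.2....
After op 3 (move_left): buffer="crckoyj" (len 7), cursors c1@1 c2@3, authorship 1.2....
After op 4 (move_right): buffer="crckoyj" (len 7), cursors c1@2 c2@4, authorship 1.2....
Authorship (.=original, N=cursor N): 1 . 2 . . . .
Index 0: author = 1

Answer: cursor 1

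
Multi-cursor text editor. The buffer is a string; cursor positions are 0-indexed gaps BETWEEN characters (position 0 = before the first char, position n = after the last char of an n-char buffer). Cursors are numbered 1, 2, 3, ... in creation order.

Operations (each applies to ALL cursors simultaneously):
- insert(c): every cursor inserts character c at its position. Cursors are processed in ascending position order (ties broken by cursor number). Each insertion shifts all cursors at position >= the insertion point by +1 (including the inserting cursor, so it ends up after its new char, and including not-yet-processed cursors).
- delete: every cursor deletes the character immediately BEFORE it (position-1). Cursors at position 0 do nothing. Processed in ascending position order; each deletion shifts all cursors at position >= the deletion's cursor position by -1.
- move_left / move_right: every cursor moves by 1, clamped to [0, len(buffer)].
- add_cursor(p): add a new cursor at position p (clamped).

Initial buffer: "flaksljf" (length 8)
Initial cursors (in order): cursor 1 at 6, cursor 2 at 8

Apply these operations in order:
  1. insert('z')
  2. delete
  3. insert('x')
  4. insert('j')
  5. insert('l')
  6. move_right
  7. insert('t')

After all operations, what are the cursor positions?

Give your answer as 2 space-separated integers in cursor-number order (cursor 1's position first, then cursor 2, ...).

Answer: 11 16

Derivation:
After op 1 (insert('z')): buffer="flakslzjfz" (len 10), cursors c1@7 c2@10, authorship ......1..2
After op 2 (delete): buffer="flaksljf" (len 8), cursors c1@6 c2@8, authorship ........
After op 3 (insert('x')): buffer="flakslxjfx" (len 10), cursors c1@7 c2@10, authorship ......1..2
After op 4 (insert('j')): buffer="flakslxjjfxj" (len 12), cursors c1@8 c2@12, authorship ......11..22
After op 5 (insert('l')): buffer="flakslxjljfxjl" (len 14), cursors c1@9 c2@14, authorship ......111..222
After op 6 (move_right): buffer="flakslxjljfxjl" (len 14), cursors c1@10 c2@14, authorship ......111..222
After op 7 (insert('t')): buffer="flakslxjljtfxjlt" (len 16), cursors c1@11 c2@16, authorship ......111.1.2222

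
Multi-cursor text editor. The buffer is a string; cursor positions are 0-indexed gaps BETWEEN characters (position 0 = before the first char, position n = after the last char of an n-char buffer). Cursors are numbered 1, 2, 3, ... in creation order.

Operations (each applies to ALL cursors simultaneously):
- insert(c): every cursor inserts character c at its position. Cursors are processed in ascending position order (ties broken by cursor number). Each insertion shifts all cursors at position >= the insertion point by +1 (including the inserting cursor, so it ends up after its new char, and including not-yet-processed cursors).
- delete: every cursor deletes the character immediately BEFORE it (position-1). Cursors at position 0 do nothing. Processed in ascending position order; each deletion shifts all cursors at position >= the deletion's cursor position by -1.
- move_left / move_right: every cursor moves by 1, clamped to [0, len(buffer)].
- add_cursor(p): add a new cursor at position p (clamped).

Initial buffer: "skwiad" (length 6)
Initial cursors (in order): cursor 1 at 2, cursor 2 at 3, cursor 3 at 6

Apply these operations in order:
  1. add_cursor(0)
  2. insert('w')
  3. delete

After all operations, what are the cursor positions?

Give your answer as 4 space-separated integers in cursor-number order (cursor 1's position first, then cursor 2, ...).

After op 1 (add_cursor(0)): buffer="skwiad" (len 6), cursors c4@0 c1@2 c2@3 c3@6, authorship ......
After op 2 (insert('w')): buffer="wskwwwiadw" (len 10), cursors c4@1 c1@4 c2@6 c3@10, authorship 4..1.2...3
After op 3 (delete): buffer="skwiad" (len 6), cursors c4@0 c1@2 c2@3 c3@6, authorship ......

Answer: 2 3 6 0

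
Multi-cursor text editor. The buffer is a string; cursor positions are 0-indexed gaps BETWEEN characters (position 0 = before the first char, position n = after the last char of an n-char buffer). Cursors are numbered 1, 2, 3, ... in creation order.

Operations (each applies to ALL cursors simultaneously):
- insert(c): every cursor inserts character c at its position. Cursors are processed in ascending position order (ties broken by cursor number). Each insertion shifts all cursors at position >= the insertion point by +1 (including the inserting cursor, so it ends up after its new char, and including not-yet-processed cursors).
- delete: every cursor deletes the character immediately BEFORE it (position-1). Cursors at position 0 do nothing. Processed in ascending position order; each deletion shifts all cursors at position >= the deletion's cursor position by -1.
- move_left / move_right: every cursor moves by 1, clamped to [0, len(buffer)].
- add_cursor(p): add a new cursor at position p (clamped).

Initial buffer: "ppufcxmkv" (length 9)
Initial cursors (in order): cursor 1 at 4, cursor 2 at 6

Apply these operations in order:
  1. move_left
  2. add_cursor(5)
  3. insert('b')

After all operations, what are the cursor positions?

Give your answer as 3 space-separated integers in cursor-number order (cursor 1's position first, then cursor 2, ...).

Answer: 4 8 8

Derivation:
After op 1 (move_left): buffer="ppufcxmkv" (len 9), cursors c1@3 c2@5, authorship .........
After op 2 (add_cursor(5)): buffer="ppufcxmkv" (len 9), cursors c1@3 c2@5 c3@5, authorship .........
After op 3 (insert('b')): buffer="ppubfcbbxmkv" (len 12), cursors c1@4 c2@8 c3@8, authorship ...1..23....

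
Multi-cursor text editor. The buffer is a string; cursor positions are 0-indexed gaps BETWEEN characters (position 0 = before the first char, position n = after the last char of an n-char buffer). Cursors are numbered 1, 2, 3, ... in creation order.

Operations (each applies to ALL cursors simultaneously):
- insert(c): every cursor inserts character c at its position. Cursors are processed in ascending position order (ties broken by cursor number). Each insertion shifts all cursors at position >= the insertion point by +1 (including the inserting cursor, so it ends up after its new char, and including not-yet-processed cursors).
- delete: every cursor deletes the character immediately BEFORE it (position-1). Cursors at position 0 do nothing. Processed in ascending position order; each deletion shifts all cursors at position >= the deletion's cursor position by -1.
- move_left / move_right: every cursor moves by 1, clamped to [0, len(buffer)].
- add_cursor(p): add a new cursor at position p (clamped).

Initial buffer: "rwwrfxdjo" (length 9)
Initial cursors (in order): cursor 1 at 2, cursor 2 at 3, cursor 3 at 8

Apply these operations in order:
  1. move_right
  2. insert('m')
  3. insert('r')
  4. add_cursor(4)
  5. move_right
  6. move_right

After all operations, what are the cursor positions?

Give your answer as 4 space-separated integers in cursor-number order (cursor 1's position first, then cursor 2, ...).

Answer: 7 10 15 6

Derivation:
After op 1 (move_right): buffer="rwwrfxdjo" (len 9), cursors c1@3 c2@4 c3@9, authorship .........
After op 2 (insert('m')): buffer="rwwmrmfxdjom" (len 12), cursors c1@4 c2@6 c3@12, authorship ...1.2.....3
After op 3 (insert('r')): buffer="rwwmrrmrfxdjomr" (len 15), cursors c1@5 c2@8 c3@15, authorship ...11.22.....33
After op 4 (add_cursor(4)): buffer="rwwmrrmrfxdjomr" (len 15), cursors c4@4 c1@5 c2@8 c3@15, authorship ...11.22.....33
After op 5 (move_right): buffer="rwwmrrmrfxdjomr" (len 15), cursors c4@5 c1@6 c2@9 c3@15, authorship ...11.22.....33
After op 6 (move_right): buffer="rwwmrrmrfxdjomr" (len 15), cursors c4@6 c1@7 c2@10 c3@15, authorship ...11.22.....33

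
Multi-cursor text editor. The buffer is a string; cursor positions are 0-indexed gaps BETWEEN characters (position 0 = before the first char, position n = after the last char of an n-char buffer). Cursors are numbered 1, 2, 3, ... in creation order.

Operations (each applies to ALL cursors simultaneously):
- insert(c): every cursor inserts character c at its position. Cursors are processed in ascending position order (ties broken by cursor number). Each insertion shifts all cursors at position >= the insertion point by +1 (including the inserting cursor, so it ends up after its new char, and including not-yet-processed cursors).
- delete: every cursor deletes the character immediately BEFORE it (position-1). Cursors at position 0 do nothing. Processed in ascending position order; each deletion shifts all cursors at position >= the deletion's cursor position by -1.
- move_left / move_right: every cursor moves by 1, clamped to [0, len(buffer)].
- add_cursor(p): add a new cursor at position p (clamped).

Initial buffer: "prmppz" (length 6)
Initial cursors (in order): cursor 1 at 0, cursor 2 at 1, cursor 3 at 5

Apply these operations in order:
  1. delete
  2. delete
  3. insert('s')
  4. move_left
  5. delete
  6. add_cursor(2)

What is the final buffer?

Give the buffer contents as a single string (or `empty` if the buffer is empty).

Answer: srsz

Derivation:
After op 1 (delete): buffer="rmpz" (len 4), cursors c1@0 c2@0 c3@3, authorship ....
After op 2 (delete): buffer="rmz" (len 3), cursors c1@0 c2@0 c3@2, authorship ...
After op 3 (insert('s')): buffer="ssrmsz" (len 6), cursors c1@2 c2@2 c3@5, authorship 12..3.
After op 4 (move_left): buffer="ssrmsz" (len 6), cursors c1@1 c2@1 c3@4, authorship 12..3.
After op 5 (delete): buffer="srsz" (len 4), cursors c1@0 c2@0 c3@2, authorship 2.3.
After op 6 (add_cursor(2)): buffer="srsz" (len 4), cursors c1@0 c2@0 c3@2 c4@2, authorship 2.3.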